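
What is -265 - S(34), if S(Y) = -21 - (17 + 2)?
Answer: -225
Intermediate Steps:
S(Y) = -40 (S(Y) = -21 - 1*19 = -21 - 19 = -40)
-265 - S(34) = -265 - 1*(-40) = -265 + 40 = -225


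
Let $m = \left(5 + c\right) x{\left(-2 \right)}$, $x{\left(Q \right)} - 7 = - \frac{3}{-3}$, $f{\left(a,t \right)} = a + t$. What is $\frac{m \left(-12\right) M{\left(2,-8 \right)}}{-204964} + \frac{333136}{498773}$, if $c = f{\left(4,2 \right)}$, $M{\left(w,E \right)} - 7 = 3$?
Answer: $\frac{18386982496}{25557627293} \approx 0.71943$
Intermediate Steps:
$M{\left(w,E \right)} = 10$ ($M{\left(w,E \right)} = 7 + 3 = 10$)
$x{\left(Q \right)} = 8$ ($x{\left(Q \right)} = 7 - \frac{3}{-3} = 7 - -1 = 7 + 1 = 8$)
$c = 6$ ($c = 4 + 2 = 6$)
$m = 88$ ($m = \left(5 + 6\right) 8 = 11 \cdot 8 = 88$)
$\frac{m \left(-12\right) M{\left(2,-8 \right)}}{-204964} + \frac{333136}{498773} = \frac{88 \left(-12\right) 10}{-204964} + \frac{333136}{498773} = \left(-1056\right) 10 \left(- \frac{1}{204964}\right) + 333136 \cdot \frac{1}{498773} = \left(-10560\right) \left(- \frac{1}{204964}\right) + \frac{333136}{498773} = \frac{2640}{51241} + \frac{333136}{498773} = \frac{18386982496}{25557627293}$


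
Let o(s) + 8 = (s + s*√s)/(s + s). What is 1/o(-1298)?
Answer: -30/1523 - 2*I*√1298/1523 ≈ -0.019698 - 0.047312*I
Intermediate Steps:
o(s) = -8 + (s + s^(3/2))/(2*s) (o(s) = -8 + (s + s*√s)/(s + s) = -8 + (s + s^(3/2))/((2*s)) = -8 + (s + s^(3/2))*(1/(2*s)) = -8 + (s + s^(3/2))/(2*s))
1/o(-1298) = 1/(-15/2 + √(-1298)/2) = 1/(-15/2 + (I*√1298)/2) = 1/(-15/2 + I*√1298/2)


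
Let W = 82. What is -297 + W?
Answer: -215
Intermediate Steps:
-297 + W = -297 + 82 = -215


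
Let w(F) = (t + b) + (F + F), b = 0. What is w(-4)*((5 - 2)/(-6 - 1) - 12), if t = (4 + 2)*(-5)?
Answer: 3306/7 ≈ 472.29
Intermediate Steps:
t = -30 (t = 6*(-5) = -30)
w(F) = -30 + 2*F (w(F) = (-30 + 0) + (F + F) = -30 + 2*F)
w(-4)*((5 - 2)/(-6 - 1) - 12) = (-30 + 2*(-4))*((5 - 2)/(-6 - 1) - 12) = (-30 - 8)*(3/(-7) - 12) = -38*(3*(-⅐) - 12) = -38*(-3/7 - 12) = -38*(-87/7) = 3306/7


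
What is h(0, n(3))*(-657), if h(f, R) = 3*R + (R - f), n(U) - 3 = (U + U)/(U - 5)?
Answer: 0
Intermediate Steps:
n(U) = 3 + 2*U/(-5 + U) (n(U) = 3 + (U + U)/(U - 5) = 3 + (2*U)/(-5 + U) = 3 + 2*U/(-5 + U))
h(f, R) = -f + 4*R
h(0, n(3))*(-657) = (-1*0 + 4*(5*(-3 + 3)/(-5 + 3)))*(-657) = (0 + 4*(5*0/(-2)))*(-657) = (0 + 4*(5*(-½)*0))*(-657) = (0 + 4*0)*(-657) = (0 + 0)*(-657) = 0*(-657) = 0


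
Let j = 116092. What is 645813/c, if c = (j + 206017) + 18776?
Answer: 645813/340885 ≈ 1.8945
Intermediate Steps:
c = 340885 (c = (116092 + 206017) + 18776 = 322109 + 18776 = 340885)
645813/c = 645813/340885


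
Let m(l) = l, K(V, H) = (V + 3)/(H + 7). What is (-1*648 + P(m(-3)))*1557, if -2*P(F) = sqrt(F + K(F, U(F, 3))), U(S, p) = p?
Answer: -1008936 - 1557*I*sqrt(3)/2 ≈ -1.0089e+6 - 1348.4*I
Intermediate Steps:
K(V, H) = (3 + V)/(7 + H)
P(F) = -sqrt(3/10 + 11*F/10)/2 (P(F) = -sqrt(F + (3 + F)/(7 + 3))/2 = -sqrt(F + (3 + F)/10)/2 = -sqrt(F + (3/10 + F/10))/2 = -sqrt(3/10 + 11*F/10)/2)
(-1*648 + P(m(-3)))*1557 = (-1*648 - sqrt(30 + 110*(-3))/20)*1557 = (-648 - sqrt(30 - 330)/20)*1557 = (-648 - I*sqrt(3)/2)*1557 = -1008936 - 1557*I*sqrt(3)/2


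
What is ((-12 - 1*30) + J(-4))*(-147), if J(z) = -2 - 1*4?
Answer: 7056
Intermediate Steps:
J(z) = -6 (J(z) = -2 - 4 = -6)
((-12 - 1*30) + J(-4))*(-147) = ((-12 - 1*30) - 6)*(-147) = ((-12 - 30) - 6)*(-147) = (-42 - 6)*(-147) = -48*(-147) = 7056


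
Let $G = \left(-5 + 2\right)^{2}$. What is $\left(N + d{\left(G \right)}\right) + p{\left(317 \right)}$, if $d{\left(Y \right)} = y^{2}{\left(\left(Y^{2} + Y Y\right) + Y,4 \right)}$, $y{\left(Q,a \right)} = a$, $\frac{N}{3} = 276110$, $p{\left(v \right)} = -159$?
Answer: $828187$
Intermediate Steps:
$N = 828330$ ($N = 3 \cdot 276110 = 828330$)
$G = 9$ ($G = \left(-3\right)^{2} = 9$)
$d{\left(Y \right)} = 16$ ($d{\left(Y \right)} = 4^{2} = 16$)
$\left(N + d{\left(G \right)}\right) + p{\left(317 \right)} = \left(828330 + 16\right) - 159 = 828346 - 159 = 828187$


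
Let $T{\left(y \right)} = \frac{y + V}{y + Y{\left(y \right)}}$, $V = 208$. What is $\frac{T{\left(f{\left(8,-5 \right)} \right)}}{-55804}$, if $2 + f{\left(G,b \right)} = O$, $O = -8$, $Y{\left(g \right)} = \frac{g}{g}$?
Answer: $\frac{11}{27902} \approx 0.00039424$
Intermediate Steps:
$Y{\left(g \right)} = 1$
$f{\left(G,b \right)} = -10$ ($f{\left(G,b \right)} = -2 - 8 = -10$)
$T{\left(y \right)} = \frac{208 + y}{1 + y}$ ($T{\left(y \right)} = \frac{y + 208}{y + 1} = \frac{208 + y}{1 + y}$)
$\frac{T{\left(f{\left(8,-5 \right)} \right)}}{-55804} = \frac{\frac{1}{1 - 10} \left(208 - 10\right)}{-55804} = \frac{1}{-9} \cdot 198 \left(- \frac{1}{55804}\right) = \left(- \frac{1}{9}\right) 198 \left(- \frac{1}{55804}\right) = \left(-22\right) \left(- \frac{1}{55804}\right) = \frac{11}{27902}$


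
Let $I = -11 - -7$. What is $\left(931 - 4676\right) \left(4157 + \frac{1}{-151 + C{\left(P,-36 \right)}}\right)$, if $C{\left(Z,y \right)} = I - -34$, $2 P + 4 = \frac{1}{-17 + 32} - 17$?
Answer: $- \frac{1883720020}{121} \approx -1.5568 \cdot 10^{7}$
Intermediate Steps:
$I = -4$ ($I = -11 + 7 = -4$)
$P = - \frac{157}{15}$ ($P = -2 + \frac{\frac{1}{-17 + 32} - 17}{2} = -2 + \frac{\frac{1}{15} - 17}{2} = -2 + \frac{1}{2} \left(- \frac{254}{15}\right) = -2 - \frac{127}{15} = - \frac{157}{15} \approx -10.467$)
$C{\left(Z,y \right)} = 30$ ($C{\left(Z,y \right)} = -4 - -34 = -4 + 34 = 30$)
$\left(931 - 4676\right) \left(4157 + \frac{1}{-151 + C{\left(P,-36 \right)}}\right) = \left(931 - 4676\right) \left(4157 + \frac{1}{-151 + 30}\right) = - 3745 \left(4157 + \frac{1}{-121}\right) = - 3745 \left(4157 - \frac{1}{121}\right) = \left(-3745\right) \frac{502996}{121} = - \frac{1883720020}{121}$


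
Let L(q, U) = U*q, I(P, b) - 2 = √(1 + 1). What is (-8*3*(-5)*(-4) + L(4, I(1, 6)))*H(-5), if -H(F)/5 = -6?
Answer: -14160 + 120*√2 ≈ -13990.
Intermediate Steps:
I(P, b) = 2 + √2 (I(P, b) = 2 + √(1 + 1) = 2 + √2)
H(F) = 30 (H(F) = -5*(-6) = 30)
(-8*3*(-5)*(-4) + L(4, I(1, 6)))*H(-5) = (-8*3*(-5)*(-4) + (2 + √2)*4)*30 = (-(-120)*(-4) + (8 + 4*√2))*30 = (-8*60 + (8 + 4*√2))*30 = (-480 + (8 + 4*√2))*30 = (-472 + 4*√2)*30 = -14160 + 120*√2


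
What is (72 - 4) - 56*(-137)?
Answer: 7740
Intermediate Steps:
(72 - 4) - 56*(-137) = 68 + 7672 = 7740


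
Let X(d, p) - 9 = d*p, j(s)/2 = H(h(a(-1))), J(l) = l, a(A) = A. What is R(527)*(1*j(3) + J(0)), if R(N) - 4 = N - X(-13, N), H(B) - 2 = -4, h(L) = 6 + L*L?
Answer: -29492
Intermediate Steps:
h(L) = 6 + L**2
H(B) = -2 (H(B) = 2 - 4 = -2)
j(s) = -4 (j(s) = 2*(-2) = -4)
X(d, p) = 9 + d*p
R(N) = -5 + 14*N (R(N) = 4 + (N - (9 - 13*N)) = 4 + (N + (-9 + 13*N)) = 4 + (-9 + 14*N) = -5 + 14*N)
R(527)*(1*j(3) + J(0)) = (-5 + 14*527)*(1*(-4) + 0) = (-5 + 7378)*(-4 + 0) = 7373*(-4) = -29492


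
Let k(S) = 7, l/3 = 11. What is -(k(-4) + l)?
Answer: -40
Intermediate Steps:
l = 33 (l = 3*11 = 33)
-(k(-4) + l) = -(7 + 33) = -1*40 = -40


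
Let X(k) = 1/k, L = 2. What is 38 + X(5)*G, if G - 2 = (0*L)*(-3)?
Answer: 192/5 ≈ 38.400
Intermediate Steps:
G = 2 (G = 2 + (0*2)*(-3) = 2 + 0*(-3) = 2 + 0 = 2)
38 + X(5)*G = 38 + 2/5 = 192/5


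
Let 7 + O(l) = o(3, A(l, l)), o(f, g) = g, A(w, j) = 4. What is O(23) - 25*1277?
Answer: -31928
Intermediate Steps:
O(l) = -3 (O(l) = -7 + 4 = -3)
O(23) - 25*1277 = -3 - 25*1277 = -3 - 31925 = -31928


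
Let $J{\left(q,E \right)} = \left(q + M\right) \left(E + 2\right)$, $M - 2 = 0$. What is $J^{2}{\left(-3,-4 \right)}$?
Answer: $4$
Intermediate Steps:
$M = 2$ ($M = 2 + 0 = 2$)
$J{\left(q,E \right)} = \left(2 + E\right) \left(2 + q\right)$ ($J{\left(q,E \right)} = \left(q + 2\right) \left(E + 2\right) = \left(2 + q\right) \left(2 + E\right) = \left(2 + E\right) \left(2 + q\right)$)
$J^{2}{\left(-3,-4 \right)} = \left(4 + 2 \left(-4\right) + 2 \left(-3\right) - -12\right)^{2} = \left(4 - 8 - 6 + 12\right)^{2} = 2^{2} = 4$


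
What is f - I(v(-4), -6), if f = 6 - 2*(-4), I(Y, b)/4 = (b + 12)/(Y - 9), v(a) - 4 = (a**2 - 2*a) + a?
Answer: 62/5 ≈ 12.400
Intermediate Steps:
v(a) = 4 + a**2 - a (v(a) = 4 + ((a**2 - 2*a) + a) = 4 + (a**2 - a) = 4 + a**2 - a)
I(Y, b) = 4*(12 + b)/(-9 + Y) (I(Y, b) = 4*((b + 12)/(Y - 9)) = 4*((12 + b)/(-9 + Y)) = 4*(12 + b)/(-9 + Y))
f = 14 (f = 6 + 8 = 14)
f - I(v(-4), -6) = 14 - 4*(12 - 6)/(-9 + (4 + (-4)**2 - 1*(-4))) = 14 - 4*6/(-9 + (4 + 16 + 4)) = 14 - 4*6/(-9 + 24) = 14 - 4*6/15 = 14 - 1*8/5 = 14 - 8/5 = 62/5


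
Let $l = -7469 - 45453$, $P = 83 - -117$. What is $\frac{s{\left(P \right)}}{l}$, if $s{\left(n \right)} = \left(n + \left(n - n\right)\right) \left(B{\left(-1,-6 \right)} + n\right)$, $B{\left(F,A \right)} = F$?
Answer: $- \frac{19900}{26461} \approx -0.75205$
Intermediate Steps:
$P = 200$ ($P = 83 + 117 = 200$)
$s{\left(n \right)} = n \left(-1 + n\right)$ ($s{\left(n \right)} = \left(n + \left(n - n\right)\right) \left(-1 + n\right) = \left(n + 0\right) \left(-1 + n\right) = n \left(-1 + n\right)$)
$l = -52922$
$\frac{s{\left(P \right)}}{l} = \frac{200 \left(-1 + 200\right)}{-52922} = 200 \cdot 199 \left(- \frac{1}{52922}\right) = 39800 \left(- \frac{1}{52922}\right) = - \frac{19900}{26461}$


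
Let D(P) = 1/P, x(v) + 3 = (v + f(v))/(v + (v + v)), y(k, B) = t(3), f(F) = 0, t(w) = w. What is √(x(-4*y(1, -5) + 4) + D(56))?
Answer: I*√18690/84 ≈ 1.6275*I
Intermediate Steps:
y(k, B) = 3
x(v) = -8/3 (x(v) = -3 + (v + 0)/(v + (v + v)) = -3 + v/(v + 2*v) = -3 + v/((3*v)) = -3 + v*(1/(3*v)) = -3 + ⅓ = -8/3)
√(x(-4*y(1, -5) + 4) + D(56)) = √(-8/3 + 1/56) = √(-445/168) = I*√18690/84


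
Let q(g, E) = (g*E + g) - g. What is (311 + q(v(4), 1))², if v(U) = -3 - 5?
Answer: 91809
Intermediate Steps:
v(U) = -8
q(g, E) = E*g (q(g, E) = (E*g + g) - g = (g + E*g) - g = E*g)
(311 + q(v(4), 1))² = (311 + 1*(-8))² = (311 - 8)² = 303² = 91809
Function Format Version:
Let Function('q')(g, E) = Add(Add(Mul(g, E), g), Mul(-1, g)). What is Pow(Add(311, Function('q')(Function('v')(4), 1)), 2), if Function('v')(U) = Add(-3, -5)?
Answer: 91809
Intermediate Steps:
Function('v')(U) = -8
Function('q')(g, E) = Mul(E, g) (Function('q')(g, E) = Add(Add(Mul(E, g), g), Mul(-1, g)) = Add(Add(g, Mul(E, g)), Mul(-1, g)) = Mul(E, g))
Pow(Add(311, Function('q')(Function('v')(4), 1)), 2) = Pow(Add(311, Mul(1, -8)), 2) = Pow(Add(311, -8), 2) = Pow(303, 2) = 91809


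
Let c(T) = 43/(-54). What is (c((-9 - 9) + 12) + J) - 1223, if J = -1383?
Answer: -140767/54 ≈ -2606.8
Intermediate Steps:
c(T) = -43/54 (c(T) = 43*(-1/54) = -43/54)
(c((-9 - 9) + 12) + J) - 1223 = (-43/54 - 1383) - 1223 = -74725/54 - 1223 = -140767/54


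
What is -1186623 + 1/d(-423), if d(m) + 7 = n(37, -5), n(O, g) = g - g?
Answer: -8306362/7 ≈ -1.1866e+6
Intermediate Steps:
n(O, g) = 0
d(m) = -7 (d(m) = -7 + 0 = -7)
-1186623 + 1/d(-423) = -1186623 + 1/(-7) = -1186623 - ⅐ = -8306362/7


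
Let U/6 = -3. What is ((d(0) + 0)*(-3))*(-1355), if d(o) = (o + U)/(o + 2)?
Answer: -36585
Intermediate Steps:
U = -18 (U = 6*(-3) = -18)
d(o) = (-18 + o)/(2 + o) (d(o) = (o - 18)/(o + 2) = (-18 + o)/(2 + o))
((d(0) + 0)*(-3))*(-1355) = (((-18 + 0)/(2 + 0) + 0)*(-3))*(-1355) = ((-18/2 + 0)*(-3))*(-1355) = (((1/2)*(-18) + 0)*(-3))*(-1355) = ((-9 + 0)*(-3))*(-1355) = -9*(-3)*(-1355) = 27*(-1355) = -36585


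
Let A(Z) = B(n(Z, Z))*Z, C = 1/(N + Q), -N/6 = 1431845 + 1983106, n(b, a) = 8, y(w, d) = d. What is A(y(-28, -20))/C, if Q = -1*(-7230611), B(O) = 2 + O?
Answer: 2651819000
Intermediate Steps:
N = -20489706 (N = -6*(1431845 + 1983106) = -6*3414951 = -20489706)
Q = 7230611
C = -1/13259095 (C = 1/(-20489706 + 7230611) = 1/(-13259095) = -1/13259095 ≈ -7.5420e-8)
A(Z) = 10*Z (A(Z) = (2 + 8)*Z = 10*Z)
A(y(-28, -20))/C = (10*(-20))/(-1/13259095) = -200*(-13259095) = 2651819000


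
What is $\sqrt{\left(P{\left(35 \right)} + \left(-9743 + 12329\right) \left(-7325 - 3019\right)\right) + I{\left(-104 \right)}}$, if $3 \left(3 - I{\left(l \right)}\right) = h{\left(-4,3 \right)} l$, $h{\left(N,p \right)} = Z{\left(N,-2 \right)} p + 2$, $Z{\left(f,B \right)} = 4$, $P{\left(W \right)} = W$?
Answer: $\frac{i \sqrt{240741546}}{3} \approx 5172.0 i$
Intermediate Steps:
$h{\left(N,p \right)} = 2 + 4 p$ ($h{\left(N,p \right)} = 4 p + 2 = 2 + 4 p$)
$I{\left(l \right)} = 3 - \frac{14 l}{3}$ ($I{\left(l \right)} = 3 - \frac{\left(2 + 4 \cdot 3\right) l}{3} = 3 - \frac{\left(2 + 12\right) l}{3} = 3 - \frac{14 l}{3}$)
$\sqrt{\left(P{\left(35 \right)} + \left(-9743 + 12329\right) \left(-7325 - 3019\right)\right) + I{\left(-104 \right)}} = \sqrt{\left(35 + \left(-9743 + 12329\right) \left(-7325 - 3019\right)\right) + \left(3 - - \frac{1456}{3}\right)} = \sqrt{\left(35 + 2586 \left(-10344\right)\right) + \left(3 + \frac{1456}{3}\right)} = \sqrt{\left(35 - 26749584\right) + \frac{1465}{3}} = \sqrt{-26749549 + \frac{1465}{3}} = \sqrt{- \frac{80247182}{3}} = \frac{i \sqrt{240741546}}{3}$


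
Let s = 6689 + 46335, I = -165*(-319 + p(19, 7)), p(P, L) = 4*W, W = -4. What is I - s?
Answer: 2251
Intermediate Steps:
p(P, L) = -16 (p(P, L) = 4*(-4) = -16)
I = 55275 (I = -165*(-319 - 16) = -165*(-335) = 55275)
s = 53024
I - s = 55275 - 1*53024 = 55275 - 53024 = 2251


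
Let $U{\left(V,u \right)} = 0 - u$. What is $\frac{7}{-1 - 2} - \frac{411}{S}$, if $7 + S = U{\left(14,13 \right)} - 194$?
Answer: $- \frac{265}{642} \approx -0.41277$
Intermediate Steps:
$U{\left(V,u \right)} = - u$
$S = -214$ ($S = -7 - 207 = -214$)
$\frac{7}{-1 - 2} - \frac{411}{S} = \frac{7}{-1 - 2} - \frac{411}{-214} = \frac{7}{-1 - 2} - - \frac{411}{214} = \frac{7}{-3} + \frac{411}{214} = 7 \left(- \frac{1}{3}\right) + \frac{411}{214} = - \frac{7}{3} + \frac{411}{214} = - \frac{265}{642}$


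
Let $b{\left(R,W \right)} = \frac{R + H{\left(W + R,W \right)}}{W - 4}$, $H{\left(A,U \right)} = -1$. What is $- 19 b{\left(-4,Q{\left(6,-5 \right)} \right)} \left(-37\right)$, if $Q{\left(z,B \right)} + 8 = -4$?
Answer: $\frac{3515}{16} \approx 219.69$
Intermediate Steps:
$Q{\left(z,B \right)} = -12$ ($Q{\left(z,B \right)} = -8 - 4 = -12$)
$b{\left(R,W \right)} = \frac{-1 + R}{-4 + W}$ ($b{\left(R,W \right)} = \frac{R - 1}{W - 4} = \frac{-1 + R}{-4 + W}$)
$- 19 b{\left(-4,Q{\left(6,-5 \right)} \right)} \left(-37\right) = - 19 \frac{-1 - 4}{-4 - 12} \left(-37\right) = - 19 \frac{1}{-16} \left(-5\right) \left(-37\right) = - 19 \left(\left(- \frac{1}{16}\right) \left(-5\right)\right) \left(-37\right) = - 19 \cdot \frac{5}{16} \left(-37\right) = - \frac{95 \left(-37\right)}{16} = \left(-1\right) \left(- \frac{3515}{16}\right) = \frac{3515}{16}$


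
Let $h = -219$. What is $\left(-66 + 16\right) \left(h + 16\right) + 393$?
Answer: $10543$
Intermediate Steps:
$\left(-66 + 16\right) \left(h + 16\right) + 393 = \left(-66 + 16\right) \left(-219 + 16\right) + 393 = \left(-50\right) \left(-203\right) + 393 = 10150 + 393 = 10543$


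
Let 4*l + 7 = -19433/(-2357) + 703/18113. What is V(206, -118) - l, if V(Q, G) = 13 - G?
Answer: 22315986171/170769364 ≈ 130.68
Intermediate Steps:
l = 54800513/170769364 (l = -7/4 + (-19433/(-2357) + 703/18113)/4 = -7/4 + (-19433*(-1/2357) + 703*(1/18113))/4 = -7/4 + (19433/2357 + 703/18113)/4 = -7/4 + (1/4)*(353646900/42692341) = -7/4 + 88411725/42692341 = 54800513/170769364 ≈ 0.32090)
V(206, -118) - l = (13 - 1*(-118)) - 1*54800513/170769364 = (13 + 118) - 54800513/170769364 = 131 - 54800513/170769364 = 22315986171/170769364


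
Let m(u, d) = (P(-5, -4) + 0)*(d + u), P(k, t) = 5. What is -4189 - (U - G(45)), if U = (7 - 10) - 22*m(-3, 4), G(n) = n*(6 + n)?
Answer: -1781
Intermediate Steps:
m(u, d) = 5*d + 5*u (m(u, d) = (5 + 0)*(d + u) = 5*(d + u) = 5*d + 5*u)
U = -113 (U = (7 - 10) - 22*(5*4 + 5*(-3)) = -3 - 22*(20 - 15) = -3 - 22*5 = -3 - 110 = -113)
-4189 - (U - G(45)) = -4189 - (-113 - 45*(6 + 45)) = -4189 - (-113 - 45*51) = -4189 - (-113 - 1*2295) = -4189 - (-113 - 2295) = -4189 - 1*(-2408) = -4189 + 2408 = -1781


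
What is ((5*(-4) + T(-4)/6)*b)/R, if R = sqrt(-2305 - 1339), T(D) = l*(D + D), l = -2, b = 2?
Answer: 52*I*sqrt(911)/2733 ≈ 0.57428*I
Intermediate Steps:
T(D) = -4*D (T(D) = -2*(D + D) = -4*D)
R = 2*I*sqrt(911) (R = sqrt(-3644) = 2*I*sqrt(911) ≈ 60.366*I)
((5*(-4) + T(-4)/6)*b)/R = ((5*(-4) - 4*(-4)/6)*2)/((2*I*sqrt(911))) = ((-20 + 16*(1/6))*2)*(-I*sqrt(911)/1822) = ((-20 + 8/3)*2)*(-I*sqrt(911)/1822) = (-52/3*2)*(-I*sqrt(911)/1822) = -(-52)*I*sqrt(911)/2733 = 52*I*sqrt(911)/2733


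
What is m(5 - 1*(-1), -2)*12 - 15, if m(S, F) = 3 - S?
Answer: -51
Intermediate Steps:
m(5 - 1*(-1), -2)*12 - 15 = (3 - (5 - 1*(-1)))*12 - 15 = (3 - (5 + 1))*12 - 15 = (3 - 1*6)*12 - 15 = (3 - 6)*12 - 15 = -3*12 - 15 = -36 - 15 = -51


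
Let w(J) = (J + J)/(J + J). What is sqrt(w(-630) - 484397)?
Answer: 2*I*sqrt(121099) ≈ 695.99*I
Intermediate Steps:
w(J) = 1 (w(J) = (2*J)/((2*J)) = (2*J)*(1/(2*J)) = 1)
sqrt(w(-630) - 484397) = sqrt(1 - 484397) = sqrt(-484396) = 2*I*sqrt(121099)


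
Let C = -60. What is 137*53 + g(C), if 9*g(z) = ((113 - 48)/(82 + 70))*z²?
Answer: 141209/19 ≈ 7432.1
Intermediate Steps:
g(z) = 65*z²/1368 (g(z) = (((113 - 48)/(82 + 70))*z²)/9 = ((65/152)*z²)/9 = ((65*(1/152))*z²)/9 = (65*z²/152)/9 = 65*z²/1368)
137*53 + g(C) = 137*53 + (65/1368)*(-60)² = 7261 + (65/1368)*3600 = 7261 + 3250/19 = 141209/19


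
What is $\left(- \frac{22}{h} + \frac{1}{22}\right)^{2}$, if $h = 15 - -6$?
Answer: $\frac{214369}{213444} \approx 1.0043$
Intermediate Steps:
$h = 21$ ($h = 15 + 6 = 21$)
$\left(- \frac{22}{h} + \frac{1}{22}\right)^{2} = \left(- \frac{22}{21} + \frac{1}{22}\right)^{2} = \left(- \frac{463}{462}\right)^{2} = \frac{214369}{213444}$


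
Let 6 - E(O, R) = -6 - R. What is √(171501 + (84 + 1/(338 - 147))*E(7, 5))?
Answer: 4*√394289131/191 ≈ 415.85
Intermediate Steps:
E(O, R) = 12 + R (E(O, R) = 6 - (-6 - R) = 6 + (6 + R) = 12 + R)
√(171501 + (84 + 1/(338 - 147))*E(7, 5)) = √(171501 + (84 + 1/(338 - 147))*(12 + 5)) = √(171501 + (84 + 1/191)*17) = √(171501 + (16045/191)*17) = √(171501 + 272765/191) = √(33029456/191) = 4*√394289131/191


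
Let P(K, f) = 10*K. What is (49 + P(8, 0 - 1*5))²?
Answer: 16641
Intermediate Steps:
(49 + P(8, 0 - 1*5))² = (49 + 10*8)² = (49 + 80)² = 129² = 16641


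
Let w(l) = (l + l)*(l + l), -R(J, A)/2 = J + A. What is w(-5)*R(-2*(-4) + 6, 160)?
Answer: -34800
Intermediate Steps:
R(J, A) = -2*A - 2*J (R(J, A) = -2*(J + A) = -2*(A + J) = -2*A - 2*J)
w(l) = 4*l² (w(l) = (2*l)*(2*l) = 4*l²)
w(-5)*R(-2*(-4) + 6, 160) = (4*(-5)²)*(-2*160 - 2*(-2*(-4) + 6)) = (4*25)*(-320 - 2*(8 + 6)) = 100*(-320 - 2*14) = 100*(-320 - 28) = 100*(-348) = -34800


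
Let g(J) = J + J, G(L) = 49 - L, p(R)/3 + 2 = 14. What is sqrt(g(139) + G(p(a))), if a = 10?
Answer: sqrt(291) ≈ 17.059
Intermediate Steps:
p(R) = 36 (p(R) = -6 + 3*14 = -6 + 42 = 36)
g(J) = 2*J
sqrt(g(139) + G(p(a))) = sqrt(2*139 + (49 - 1*36)) = sqrt(278 + (49 - 36)) = sqrt(278 + 13) = sqrt(291)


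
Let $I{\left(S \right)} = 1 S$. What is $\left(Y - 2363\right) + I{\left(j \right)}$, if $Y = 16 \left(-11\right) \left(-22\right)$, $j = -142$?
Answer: $1367$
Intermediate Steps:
$Y = 3872$ ($Y = \left(-176\right) \left(-22\right) = 3872$)
$I{\left(S \right)} = S$
$\left(Y - 2363\right) + I{\left(j \right)} = \left(3872 - 2363\right) - 142 = 1509 - 142 = 1367$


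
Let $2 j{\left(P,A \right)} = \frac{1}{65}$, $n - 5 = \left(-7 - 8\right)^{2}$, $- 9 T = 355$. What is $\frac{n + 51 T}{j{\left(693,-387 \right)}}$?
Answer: $- \frac{694850}{3} \approx -2.3162 \cdot 10^{5}$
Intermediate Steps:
$T = - \frac{355}{9}$ ($T = \left(- \frac{1}{9}\right) 355 = - \frac{355}{9} \approx -39.444$)
$n = 230$ ($n = 5 + \left(-7 - 8\right)^{2} = 5 + \left(-15\right)^{2} = 5 + 225 = 230$)
$j{\left(P,A \right)} = \frac{1}{130}$ ($j{\left(P,A \right)} = \frac{1}{2 \cdot 65} = \frac{1}{2} \cdot \frac{1}{65} = \frac{1}{130}$)
$\frac{n + 51 T}{j{\left(693,-387 \right)}} = \left(230 + 51 \left(- \frac{355}{9}\right)\right) \frac{1}{\frac{1}{130}} = \left(230 - \frac{6035}{3}\right) 130 = \left(- \frac{5345}{3}\right) 130 = - \frac{694850}{3}$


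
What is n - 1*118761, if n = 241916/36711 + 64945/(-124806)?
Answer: -5850599650525/49266162 ≈ -1.1875e+5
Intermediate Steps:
n = 299014757/49266162 (n = 241916*(1/36711) + 64945*(-1/124806) = 241916/36711 - 2095/4026 = 299014757/49266162 ≈ 6.0694)
n - 1*118761 = 299014757/49266162 - 1*118761 = 299014757/49266162 - 118761 = -5850599650525/49266162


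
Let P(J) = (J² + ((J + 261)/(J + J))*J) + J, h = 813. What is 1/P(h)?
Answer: 1/662319 ≈ 1.5098e-6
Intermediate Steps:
P(J) = 261/2 + J² + 3*J/2 (P(J) = (J² + ((261 + J)/((2*J)))*J) + J = (J² + ((261 + J)*(1/(2*J)))*J) + J = (J² + ((261 + J)/(2*J))*J) + J = (J² + (261/2 + J/2)) + J = (261/2 + J² + J/2) + J = 261/2 + J² + 3*J/2)
1/P(h) = 1/(261/2 + 813² + (3/2)*813) = 1/(261/2 + 660969 + 2439/2) = 1/662319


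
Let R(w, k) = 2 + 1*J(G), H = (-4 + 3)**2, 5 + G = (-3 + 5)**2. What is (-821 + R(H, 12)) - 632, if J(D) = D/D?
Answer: -1450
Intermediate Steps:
G = -1 (G = -5 + (-3 + 5)**2 = -5 + 2**2 = -5 + 4 = -1)
H = 1 (H = (-1)**2 = 1)
J(D) = 1
R(w, k) = 3 (R(w, k) = 2 + 1*1 = 2 + 1 = 3)
(-821 + R(H, 12)) - 632 = (-821 + 3) - 632 = -818 - 632 = -1450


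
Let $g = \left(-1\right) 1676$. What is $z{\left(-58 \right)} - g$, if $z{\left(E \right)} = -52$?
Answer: $1624$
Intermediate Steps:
$g = -1676$
$z{\left(-58 \right)} - g = -52 - -1676 = -52 + 1676 = 1624$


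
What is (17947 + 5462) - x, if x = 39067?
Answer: -15658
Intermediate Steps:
(17947 + 5462) - x = (17947 + 5462) - 1*39067 = 23409 - 39067 = -15658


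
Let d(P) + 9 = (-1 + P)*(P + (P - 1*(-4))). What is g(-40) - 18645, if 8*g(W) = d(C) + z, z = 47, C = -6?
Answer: -74533/4 ≈ -18633.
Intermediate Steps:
d(P) = -9 + (-1 + P)*(4 + 2*P) (d(P) = -9 + (-1 + P)*(P + (P - 1*(-4))) = -9 + (-1 + P)*(P + (P + 4)) = -9 + (-1 + P)*(P + (4 + P)) = -9 + (-1 + P)*(4 + 2*P))
g(W) = 47/4 (g(W) = ((-13 + 2*(-6) + 2*(-6)**2) + 47)/8 = ((-13 - 12 + 2*36) + 47)/8 = ((-13 - 12 + 72) + 47)/8 = (47 + 47)/8 = (1/8)*94 = 47/4)
g(-40) - 18645 = 47/4 - 18645 = -74533/4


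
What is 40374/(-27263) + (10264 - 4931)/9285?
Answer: -229479011/253136955 ≈ -0.90654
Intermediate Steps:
40374/(-27263) + (10264 - 4931)/9285 = 40374*(-1/27263) + 5333*(1/9285) = -40374/27263 + 5333/9285 = -229479011/253136955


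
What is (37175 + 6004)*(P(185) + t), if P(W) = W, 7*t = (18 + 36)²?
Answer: 181826769/7 ≈ 2.5975e+7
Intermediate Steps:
t = 2916/7 (t = (18 + 36)²/7 = (⅐)*54² = (⅐)*2916 = 2916/7 ≈ 416.57)
(37175 + 6004)*(P(185) + t) = (37175 + 6004)*(185 + 2916/7) = 43179*(4211/7) = 181826769/7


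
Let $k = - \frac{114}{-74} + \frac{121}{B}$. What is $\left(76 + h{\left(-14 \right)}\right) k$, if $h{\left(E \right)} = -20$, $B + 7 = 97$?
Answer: $\frac{268996}{1665} \approx 161.56$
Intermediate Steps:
$B = 90$ ($B = -7 + 97 = 90$)
$k = \frac{9607}{3330}$ ($k = - \frac{114}{-74} + \frac{121}{90} = \left(-114\right) \left(- \frac{1}{74}\right) + 121 \cdot \frac{1}{90} = \frac{57}{37} + \frac{121}{90} = \frac{9607}{3330} \approx 2.885$)
$\left(76 + h{\left(-14 \right)}\right) k = \left(76 - 20\right) \frac{9607}{3330} = 56 \cdot \frac{9607}{3330} = \frac{268996}{1665}$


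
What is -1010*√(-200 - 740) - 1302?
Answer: -1302 - 2020*I*√235 ≈ -1302.0 - 30966.0*I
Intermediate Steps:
-1010*√(-200 - 740) - 1302 = -2020*I*√235 - 1302 = -1302 - 2020*I*√235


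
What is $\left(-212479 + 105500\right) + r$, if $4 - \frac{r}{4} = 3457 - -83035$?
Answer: $-452931$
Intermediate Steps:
$r = -345952$ ($r = 16 - 4 \left(3457 - -83035\right) = 16 - 4 \left(3457 + 83035\right) = 16 - 345968 = -345952$)
$\left(-212479 + 105500\right) + r = \left(-212479 + 105500\right) - 345952 = -106979 - 345952 = -452931$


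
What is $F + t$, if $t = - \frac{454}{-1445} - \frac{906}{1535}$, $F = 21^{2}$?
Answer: $\frac{195511759}{443615} \approx 440.72$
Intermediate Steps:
$F = 441$
$t = - \frac{122456}{443615}$ ($t = \left(-454\right) \left(- \frac{1}{1445}\right) - \frac{906}{1535} = \frac{454}{1445} - \frac{906}{1535} = - \frac{122456}{443615} \approx -0.27604$)
$F + t = 441 - \frac{122456}{443615} = \frac{195511759}{443615}$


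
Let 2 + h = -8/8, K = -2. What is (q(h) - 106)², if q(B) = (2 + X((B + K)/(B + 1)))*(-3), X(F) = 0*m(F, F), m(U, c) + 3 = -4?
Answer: 12544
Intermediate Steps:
m(U, c) = -7 (m(U, c) = -3 - 4 = -7)
X(F) = 0 (X(F) = 0*(-7) = 0)
h = -3 (h = -2 - 8/8 = -2 - 8*⅛ = -2 - 1 = -3)
q(B) = -6 (q(B) = (2 + 0)*(-3) = 2*(-3) = -6)
(q(h) - 106)² = (-6 - 106)² = (-112)² = 12544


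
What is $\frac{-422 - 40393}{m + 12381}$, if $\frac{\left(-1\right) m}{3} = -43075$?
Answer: $- \frac{4535}{15734} \approx -0.28823$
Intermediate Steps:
$m = 129225$ ($m = \left(-3\right) \left(-43075\right) = 129225$)
$\frac{-422 - 40393}{m + 12381} = \frac{-422 - 40393}{129225 + 12381} = - \frac{40815}{141606} = \left(-40815\right) \frac{1}{141606} = - \frac{4535}{15734}$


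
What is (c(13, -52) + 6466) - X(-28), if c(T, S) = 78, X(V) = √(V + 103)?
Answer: 6544 - 5*√3 ≈ 6535.3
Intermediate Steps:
X(V) = √(103 + V)
(c(13, -52) + 6466) - X(-28) = (78 + 6466) - √(103 - 28) = 6544 - √75 = 6544 - 5*√3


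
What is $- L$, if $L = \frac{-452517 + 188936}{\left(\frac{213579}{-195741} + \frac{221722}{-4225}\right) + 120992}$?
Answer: $\frac{1863102529925}{854844224119} \approx 2.1795$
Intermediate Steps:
$L = - \frac{1863102529925}{854844224119}$ ($L = - \frac{263581}{\left(213579 \left(- \frac{1}{195741}\right) + 221722 \left(- \frac{1}{4225}\right)\right) + 120992} = - \frac{263581}{\left(- \frac{23731}{21749} - \frac{221722}{4225}\right) + 120992} = - \frac{263581}{- \frac{378653481}{7068425} + 120992} = - \frac{263581}{\frac{854844224119}{7068425}} = \left(-263581\right) \frac{7068425}{854844224119} = - \frac{1863102529925}{854844224119} \approx -2.1795$)
$- L = \left(-1\right) \left(- \frac{1863102529925}{854844224119}\right) = \frac{1863102529925}{854844224119}$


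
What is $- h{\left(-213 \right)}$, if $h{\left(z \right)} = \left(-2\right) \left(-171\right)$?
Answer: $-342$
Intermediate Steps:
$h{\left(z \right)} = 342$
$- h{\left(-213 \right)} = \left(-1\right) 342 = -342$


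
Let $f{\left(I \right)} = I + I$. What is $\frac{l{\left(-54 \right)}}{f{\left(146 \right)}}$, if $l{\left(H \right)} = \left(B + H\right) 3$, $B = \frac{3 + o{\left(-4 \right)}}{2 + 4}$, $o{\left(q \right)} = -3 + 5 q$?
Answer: $- \frac{43}{73} \approx -0.58904$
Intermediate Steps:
$B = - \frac{10}{3}$ ($B = \frac{3 + \left(-3 + 5 \left(-4\right)\right)}{2 + 4} = \frac{3 - 23}{6} = \left(3 - 23\right) \frac{1}{6} = \left(-20\right) \frac{1}{6} = - \frac{10}{3} \approx -3.3333$)
$l{\left(H \right)} = -10 + 3 H$ ($l{\left(H \right)} = \left(- \frac{10}{3} + H\right) 3 = -10 + 3 H$)
$f{\left(I \right)} = 2 I$
$\frac{l{\left(-54 \right)}}{f{\left(146 \right)}} = \frac{-10 + 3 \left(-54\right)}{2 \cdot 146} = \frac{-10 - 162}{292} = \left(-172\right) \frac{1}{292} = - \frac{43}{73}$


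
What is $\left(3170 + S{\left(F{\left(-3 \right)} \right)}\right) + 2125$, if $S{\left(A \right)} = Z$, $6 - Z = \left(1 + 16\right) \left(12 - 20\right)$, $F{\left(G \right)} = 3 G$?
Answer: $5437$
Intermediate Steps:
$Z = 142$ ($Z = 6 - \left(1 + 16\right) \left(12 - 20\right) = 6 - 17 \left(-8\right) = 6 - -136 = 6 + 136 = 142$)
$S{\left(A \right)} = 142$
$\left(3170 + S{\left(F{\left(-3 \right)} \right)}\right) + 2125 = \left(3170 + 142\right) + 2125 = 3312 + 2125 = 5437$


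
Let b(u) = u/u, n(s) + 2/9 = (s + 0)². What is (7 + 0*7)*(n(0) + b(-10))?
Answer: 49/9 ≈ 5.4444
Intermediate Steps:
n(s) = -2/9 + s² (n(s) = -2/9 + (s + 0)² = -2/9 + s²)
b(u) = 1
(7 + 0*7)*(n(0) + b(-10)) = (7 + 0*7)*((-2/9 + 0²) + 1) = (7 + 0)*((-2/9 + 0) + 1) = 7*(-2/9 + 1) = 7*(7/9) = 49/9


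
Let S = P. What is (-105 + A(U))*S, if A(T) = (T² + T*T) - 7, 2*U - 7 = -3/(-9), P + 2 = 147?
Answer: -111070/9 ≈ -12341.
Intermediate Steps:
P = 145 (P = -2 + 147 = 145)
S = 145
U = 11/3 (U = 7/2 + (-3/(-9))/2 = 7/2 + (-3*(-⅑))/2 = 7/2 + (½)*(⅓) = 7/2 + ⅙ = 11/3 ≈ 3.6667)
A(T) = -7 + 2*T² (A(T) = (T² + T²) - 7 = 2*T² - 7 = -7 + 2*T²)
(-105 + A(U))*S = (-105 + (-7 + 2*(11/3)²))*145 = (-105 + (-7 + 2*(121/9)))*145 = (-105 + (-7 + 242/9))*145 = (-105 + 179/9)*145 = -766/9*145 = -111070/9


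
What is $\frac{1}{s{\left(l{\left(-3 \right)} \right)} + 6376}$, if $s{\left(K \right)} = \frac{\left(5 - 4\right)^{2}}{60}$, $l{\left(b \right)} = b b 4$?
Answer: $\frac{60}{382561} \approx 0.00015684$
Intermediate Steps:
$l{\left(b \right)} = 4 b^{2}$ ($l{\left(b \right)} = b^{2} \cdot 4 = 4 b^{2}$)
$s{\left(K \right)} = \frac{1}{60}$ ($s{\left(K \right)} = 1^{2} \cdot \frac{1}{60} = 1 \cdot \frac{1}{60} = \frac{1}{60}$)
$\frac{1}{s{\left(l{\left(-3 \right)} \right)} + 6376} = \frac{1}{\frac{1}{60} + 6376} = \frac{1}{\frac{382561}{60}} = \frac{60}{382561}$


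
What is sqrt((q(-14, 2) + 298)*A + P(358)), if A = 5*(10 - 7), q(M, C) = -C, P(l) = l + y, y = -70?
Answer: 2*sqrt(1182) ≈ 68.760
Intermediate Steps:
P(l) = -70 + l (P(l) = l - 70 = -70 + l)
A = 15 (A = 5*3 = 15)
sqrt((q(-14, 2) + 298)*A + P(358)) = sqrt((-1*2 + 298)*15 + (-70 + 358)) = sqrt((-2 + 298)*15 + 288) = sqrt(296*15 + 288) = sqrt(4440 + 288) = sqrt(4728) = 2*sqrt(1182)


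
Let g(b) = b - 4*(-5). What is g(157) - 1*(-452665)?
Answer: 452842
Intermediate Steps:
g(b) = 20 + b (g(b) = b + 20 = 20 + b)
g(157) - 1*(-452665) = (20 + 157) - 1*(-452665) = 177 + 452665 = 452842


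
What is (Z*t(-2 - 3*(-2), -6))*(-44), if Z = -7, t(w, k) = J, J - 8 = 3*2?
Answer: 4312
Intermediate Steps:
J = 14 (J = 8 + 3*2 = 8 + 6 = 14)
t(w, k) = 14
(Z*t(-2 - 3*(-2), -6))*(-44) = -7*14*(-44) = -98*(-44) = 4312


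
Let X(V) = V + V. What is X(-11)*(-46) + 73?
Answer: 1085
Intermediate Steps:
X(V) = 2*V
X(-11)*(-46) + 73 = (2*(-11))*(-46) + 73 = -22*(-46) + 73 = 1012 + 73 = 1085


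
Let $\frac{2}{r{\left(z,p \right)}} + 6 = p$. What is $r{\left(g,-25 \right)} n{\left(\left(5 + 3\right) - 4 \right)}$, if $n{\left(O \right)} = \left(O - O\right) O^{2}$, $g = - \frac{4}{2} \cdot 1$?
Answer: $0$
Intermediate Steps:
$g = -2$ ($g = \left(-4\right) \frac{1}{2} \cdot 1 = \left(-2\right) 1 = -2$)
$r{\left(z,p \right)} = \frac{2}{-6 + p}$
$n{\left(O \right)} = 0$ ($n{\left(O \right)} = 0 O^{2} = 0$)
$r{\left(g,-25 \right)} n{\left(\left(5 + 3\right) - 4 \right)} = \frac{2}{-6 - 25} \cdot 0 = \frac{2}{-31} \cdot 0 = 2 \left(- \frac{1}{31}\right) 0 = \left(- \frac{2}{31}\right) 0 = 0$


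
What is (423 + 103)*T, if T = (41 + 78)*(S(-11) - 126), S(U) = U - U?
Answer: -7886844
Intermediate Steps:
S(U) = 0
T = -14994 (T = (41 + 78)*(0 - 126) = 119*(-126) = -14994)
(423 + 103)*T = (423 + 103)*(-14994) = 526*(-14994) = -7886844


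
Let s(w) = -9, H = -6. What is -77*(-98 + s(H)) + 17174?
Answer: 25413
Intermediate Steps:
-77*(-98 + s(H)) + 17174 = -77*(-98 - 9) + 17174 = -77*(-107) + 17174 = 8239 + 17174 = 25413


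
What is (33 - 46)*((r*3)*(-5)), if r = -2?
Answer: -390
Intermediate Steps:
(33 - 46)*((r*3)*(-5)) = (33 - 46)*(-2*3*(-5)) = -(-78)*(-5) = -13*30 = -390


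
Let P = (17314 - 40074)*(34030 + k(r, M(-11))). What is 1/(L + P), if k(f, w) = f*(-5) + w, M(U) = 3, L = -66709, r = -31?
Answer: -1/778185589 ≈ -1.2850e-9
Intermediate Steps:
k(f, w) = w - 5*f (k(f, w) = -5*f + w = w - 5*f)
P = -778118880 (P = (17314 - 40074)*(34030 + (3 - 5*(-31))) = -22760*(34030 + (3 + 155)) = -22760*(34030 + 158) = -22760*34188 = -778118880)
1/(L + P) = 1/(-66709 - 778118880) = 1/(-778185589) = -1/778185589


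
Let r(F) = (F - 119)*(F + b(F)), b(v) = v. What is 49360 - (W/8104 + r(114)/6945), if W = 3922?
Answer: 92602511369/1876076 ≈ 49360.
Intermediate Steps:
r(F) = 2*F*(-119 + F) (r(F) = (F - 119)*(F + F) = (-119 + F)*(2*F) = 2*F*(-119 + F))
49360 - (W/8104 + r(114)/6945) = 49360 - (3922/8104 + (2*114*(-119 + 114))/6945) = 49360 - (3922*(1/8104) + (2*114*(-5))*(1/6945)) = 49360 - (1961/4052 - 1140*1/6945) = 49360 - (1961/4052 - 76/463) = 49360 - 1*599991/1876076 = 49360 - 599991/1876076 = 92602511369/1876076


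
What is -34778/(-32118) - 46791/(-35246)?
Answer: 1364309363/566015514 ≈ 2.4104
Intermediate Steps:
-34778/(-32118) - 46791/(-35246) = -34778*(-1/32118) - 46791*(-1/35246) = 17389/16059 + 46791/35246 = 1364309363/566015514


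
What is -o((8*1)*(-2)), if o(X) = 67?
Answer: -67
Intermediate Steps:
-o((8*1)*(-2)) = -1*67 = -67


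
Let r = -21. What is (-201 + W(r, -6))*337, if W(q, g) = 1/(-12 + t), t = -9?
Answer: -1422814/21 ≈ -67753.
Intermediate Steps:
W(q, g) = -1/21 (W(q, g) = 1/(-12 - 9) = 1/(-21) = -1/21)
(-201 + W(r, -6))*337 = (-201 - 1/21)*337 = -4222/21*337 = -1422814/21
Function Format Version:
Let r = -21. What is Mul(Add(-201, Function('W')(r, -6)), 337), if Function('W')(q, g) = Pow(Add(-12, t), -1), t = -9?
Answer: Rational(-1422814, 21) ≈ -67753.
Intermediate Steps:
Function('W')(q, g) = Rational(-1, 21) (Function('W')(q, g) = Pow(Add(-12, -9), -1) = Pow(-21, -1) = Rational(-1, 21))
Mul(Add(-201, Function('W')(r, -6)), 337) = Mul(Add(-201, Rational(-1, 21)), 337) = Mul(Rational(-4222, 21), 337) = Rational(-1422814, 21)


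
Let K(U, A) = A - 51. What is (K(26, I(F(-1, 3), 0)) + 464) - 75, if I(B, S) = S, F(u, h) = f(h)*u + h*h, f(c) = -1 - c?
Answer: 338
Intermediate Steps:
F(u, h) = h² + u*(-1 - h) (F(u, h) = (-1 - h)*u + h*h = u*(-1 - h) + h² = h² + u*(-1 - h))
K(U, A) = -51 + A
(K(26, I(F(-1, 3), 0)) + 464) - 75 = ((-51 + 0) + 464) - 75 = (-51 + 464) - 75 = 413 - 75 = 338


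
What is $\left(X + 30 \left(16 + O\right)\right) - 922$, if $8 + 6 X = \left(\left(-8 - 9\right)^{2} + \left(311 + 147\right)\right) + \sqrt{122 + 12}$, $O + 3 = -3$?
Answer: $- \frac{2993}{6} + \frac{\sqrt{134}}{6} \approx -496.9$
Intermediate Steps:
$O = -6$ ($O = -3 - 3 = -6$)
$X = \frac{739}{6} + \frac{\sqrt{134}}{6}$ ($X = - \frac{4}{3} + \frac{\left(\left(-8 - 9\right)^{2} + \left(311 + 147\right)\right) + \sqrt{122 + 12}}{6} = - \frac{4}{3} + \frac{\left(\left(-17\right)^{2} + 458\right) + \sqrt{134}}{6} = - \frac{4}{3} + \frac{\left(289 + 458\right) + \sqrt{134}}{6} = - \frac{4}{3} + \frac{747 + \sqrt{134}}{6} = - \frac{4}{3} + \left(\frac{249}{2} + \frac{\sqrt{134}}{6}\right) = \frac{739}{6} + \frac{\sqrt{134}}{6} \approx 125.1$)
$\left(X + 30 \left(16 + O\right)\right) - 922 = \left(\left(\frac{739}{6} + \frac{\sqrt{134}}{6}\right) + 30 \left(16 - 6\right)\right) - 922 = \left(\left(\frac{739}{6} + \frac{\sqrt{134}}{6}\right) + 30 \cdot 10\right) - 922 = \left(\left(\frac{739}{6} + \frac{\sqrt{134}}{6}\right) + 300\right) - 922 = \left(\frac{2539}{6} + \frac{\sqrt{134}}{6}\right) - 922 = - \frac{2993}{6} + \frac{\sqrt{134}}{6}$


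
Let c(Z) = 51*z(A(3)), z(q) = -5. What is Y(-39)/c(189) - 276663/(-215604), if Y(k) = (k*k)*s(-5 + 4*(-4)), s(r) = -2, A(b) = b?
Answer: 80712937/6108780 ≈ 13.213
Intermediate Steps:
Y(k) = -2*k² (Y(k) = (k*k)*(-2) = k²*(-2) = -2*k²)
c(Z) = -255 (c(Z) = 51*(-5) = -255)
Y(-39)/c(189) - 276663/(-215604) = -2*(-39)²/(-255) - 276663/(-215604) = -2*1521*(-1/255) - 276663*(-1/215604) = -3042*(-1/255) + 92221/71868 = 1014/85 + 92221/71868 = 80712937/6108780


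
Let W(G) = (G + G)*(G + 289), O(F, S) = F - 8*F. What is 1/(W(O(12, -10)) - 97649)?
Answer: -1/132089 ≈ -7.5707e-6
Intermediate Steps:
O(F, S) = -7*F
W(G) = 2*G*(289 + G) (W(G) = (2*G)*(289 + G) = 2*G*(289 + G))
1/(W(O(12, -10)) - 97649) = 1/(2*(-7*12)*(289 - 7*12) - 97649) = 1/(2*(-84)*(289 - 84) - 97649) = 1/(2*(-84)*205 - 97649) = 1/(-34440 - 97649) = 1/(-132089) = -1/132089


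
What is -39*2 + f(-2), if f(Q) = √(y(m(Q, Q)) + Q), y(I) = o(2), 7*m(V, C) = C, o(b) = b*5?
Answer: -78 + 2*√2 ≈ -75.172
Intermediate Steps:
o(b) = 5*b
m(V, C) = C/7
y(I) = 10 (y(I) = 5*2 = 10)
f(Q) = √(10 + Q)
-39*2 + f(-2) = -39*2 + √(10 - 2) = -78 + √8 = -78 + 2*√2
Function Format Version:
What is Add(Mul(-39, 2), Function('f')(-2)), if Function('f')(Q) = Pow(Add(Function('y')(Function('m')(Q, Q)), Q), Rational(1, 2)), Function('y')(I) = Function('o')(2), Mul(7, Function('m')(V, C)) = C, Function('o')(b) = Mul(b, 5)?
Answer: Add(-78, Mul(2, Pow(2, Rational(1, 2)))) ≈ -75.172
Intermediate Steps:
Function('o')(b) = Mul(5, b)
Function('m')(V, C) = Mul(Rational(1, 7), C)
Function('y')(I) = 10 (Function('y')(I) = Mul(5, 2) = 10)
Function('f')(Q) = Pow(Add(10, Q), Rational(1, 2))
Add(Mul(-39, 2), Function('f')(-2)) = Add(Mul(-39, 2), Pow(Add(10, -2), Rational(1, 2))) = Add(-78, Pow(8, Rational(1, 2))) = Add(-78, Mul(2, Pow(2, Rational(1, 2))))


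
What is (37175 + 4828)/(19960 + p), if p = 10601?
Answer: 14001/10187 ≈ 1.3744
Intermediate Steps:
(37175 + 4828)/(19960 + p) = (37175 + 4828)/(19960 + 10601) = 42003/30561 = 42003*(1/30561) = 14001/10187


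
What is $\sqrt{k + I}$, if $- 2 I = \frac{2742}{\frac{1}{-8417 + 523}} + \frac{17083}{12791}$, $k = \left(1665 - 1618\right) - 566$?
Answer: $\frac{\sqrt{7082436872112914}}{25582} \approx 3289.7$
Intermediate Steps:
$k = -519$ ($k = 47 - 566 = -519$)
$I = \frac{276865629185}{25582}$ ($I = - \frac{\frac{2742}{\frac{1}{-8417 + 523}} + \frac{17083}{12791}}{2} = - \frac{\frac{2742}{\frac{1}{-7894}} + 17083 \cdot \frac{1}{12791}}{2} = - \frac{\frac{2742}{- \frac{1}{7894}} + \frac{17083}{12791}}{2} = - \frac{2742 \left(-7894\right) + \frac{17083}{12791}}{2} = - \frac{-21645348 + \frac{17083}{12791}}{2} = \left(- \frac{1}{2}\right) \left(- \frac{276865629185}{12791}\right) = \frac{276865629185}{25582} \approx 1.0823 \cdot 10^{7}$)
$\sqrt{k + I} = \sqrt{-519 + \frac{276865629185}{25582}} = \sqrt{\frac{276852352127}{25582}} = \frac{\sqrt{7082436872112914}}{25582}$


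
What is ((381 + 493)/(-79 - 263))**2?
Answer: 529/81 ≈ 6.5309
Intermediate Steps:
((381 + 493)/(-79 - 263))**2 = (874/(-342))**2 = (874*(-1/342))**2 = (-23/9)**2 = 529/81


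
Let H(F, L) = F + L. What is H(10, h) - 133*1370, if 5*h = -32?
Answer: -911032/5 ≈ -1.8221e+5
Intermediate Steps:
h = -32/5 (h = (1/5)*(-32) = -32/5 ≈ -6.4000)
H(10, h) - 133*1370 = (10 - 32/5) - 133*1370 = 18/5 - 182210 = -911032/5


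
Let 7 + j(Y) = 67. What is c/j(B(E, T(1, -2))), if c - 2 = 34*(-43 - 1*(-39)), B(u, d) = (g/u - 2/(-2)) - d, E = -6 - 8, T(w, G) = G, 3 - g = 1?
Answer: -67/30 ≈ -2.2333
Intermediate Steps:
g = 2 (g = 3 - 1*1 = 3 - 1 = 2)
E = -14
B(u, d) = 1 - d + 2/u (B(u, d) = (2/u - 2/(-2)) - d = (2/u - 2*(-½)) - d = (2/u + 1) - d = (1 + 2/u) - d = 1 - d + 2/u)
j(Y) = 60 (j(Y) = -7 + 67 = 60)
c = -134 (c = 2 + 34*(-43 - 1*(-39)) = 2 + 34*(-43 + 39) = 2 + 34*(-4) = 2 - 136 = -134)
c/j(B(E, T(1, -2))) = -134/60 = -134*1/60 = -67/30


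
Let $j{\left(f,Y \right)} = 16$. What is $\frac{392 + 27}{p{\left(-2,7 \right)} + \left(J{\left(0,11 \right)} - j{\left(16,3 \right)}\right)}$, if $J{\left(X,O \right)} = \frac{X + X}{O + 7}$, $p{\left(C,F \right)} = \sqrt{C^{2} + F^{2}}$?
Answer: $- \frac{6704}{203} - \frac{419 \sqrt{53}}{203} \approx -48.051$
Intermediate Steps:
$J{\left(X,O \right)} = \frac{2 X}{7 + O}$
$\frac{392 + 27}{p{\left(-2,7 \right)} + \left(J{\left(0,11 \right)} - j{\left(16,3 \right)}\right)} = \frac{392 + 27}{\sqrt{\left(-2\right)^{2} + 7^{2}} - \left(16 + \frac{0}{7 + 11}\right)} = \frac{419}{\sqrt{4 + 49} - \left(16 + \frac{0}{18}\right)} = \frac{419}{\sqrt{53} - \left(16 + 0 \cdot \frac{1}{18}\right)} = \frac{419}{\sqrt{53} + \left(0 - 16\right)} = \frac{419}{\sqrt{53} - 16} = \frac{419}{-16 + \sqrt{53}}$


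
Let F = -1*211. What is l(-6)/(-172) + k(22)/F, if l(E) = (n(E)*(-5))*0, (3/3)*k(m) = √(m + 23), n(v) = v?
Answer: -3*√5/211 ≈ -0.031792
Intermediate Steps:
k(m) = √(23 + m) (k(m) = √(m + 23) = √(23 + m))
F = -211
l(E) = 0 (l(E) = (E*(-5))*0 = -5*E*0 = 0)
l(-6)/(-172) + k(22)/F = 0/(-172) + √(23 + 22)/(-211) = 0*(-1/172) + √45*(-1/211) = 0 + (3*√5)*(-1/211) = 0 - 3*√5/211 = -3*√5/211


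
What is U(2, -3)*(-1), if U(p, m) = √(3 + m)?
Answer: 0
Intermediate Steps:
U(2, -3)*(-1) = √(3 - 3)*(-1) = √0*(-1) = 0*(-1) = 0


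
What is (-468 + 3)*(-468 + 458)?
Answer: 4650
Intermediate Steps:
(-468 + 3)*(-468 + 458) = -465*(-10) = 4650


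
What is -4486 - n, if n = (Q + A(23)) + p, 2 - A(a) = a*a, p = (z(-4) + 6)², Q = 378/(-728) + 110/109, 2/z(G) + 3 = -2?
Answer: -565503437/141700 ≈ -3990.9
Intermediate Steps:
z(G) = -⅖ (z(G) = 2/(-3 - 2) = 2/(-5) = 2*(-⅕) = -⅖)
Q = 2777/5668 (Q = 378*(-1/728) + 110*(1/109) = -27/52 + 110/109 = 2777/5668 ≈ 0.48994)
p = 784/25 (p = (-⅖ + 6)² = (28/5)² = 784/25 ≈ 31.360)
A(a) = 2 - a² (A(a) = 2 - a*a = 2 - a²)
n = -70162763/141700 (n = (2777/5668 + (2 - 1*23²)) + 784/25 = (2777/5668 + (2 - 1*529)) + 784/25 = (2777/5668 + (2 - 529)) + 784/25 = (2777/5668 - 527) + 784/25 = -2984259/5668 + 784/25 = -70162763/141700 ≈ -495.15)
-4486 - n = -4486 - 1*(-70162763/141700) = -4486 + 70162763/141700 = -565503437/141700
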